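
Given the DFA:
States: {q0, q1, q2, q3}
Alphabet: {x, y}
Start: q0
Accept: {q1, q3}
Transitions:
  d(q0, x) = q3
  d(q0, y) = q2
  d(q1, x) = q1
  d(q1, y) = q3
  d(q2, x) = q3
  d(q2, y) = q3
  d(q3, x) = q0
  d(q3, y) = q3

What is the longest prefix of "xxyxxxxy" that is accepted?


Run the DFA, marking each prefix where the state is accepting:
  "" -> q0 [reject]
  "x" -> q3 [accept]
  "xx" -> q0 [reject]
  "xxy" -> q2 [reject]
  "xxyx" -> q3 [accept]
  "xxyxx" -> q0 [reject]
  "xxyxxx" -> q3 [accept]
  "xxyxxxx" -> q0 [reject]
  "xxyxxxxy" -> q2 [reject]

"xxyxxx"


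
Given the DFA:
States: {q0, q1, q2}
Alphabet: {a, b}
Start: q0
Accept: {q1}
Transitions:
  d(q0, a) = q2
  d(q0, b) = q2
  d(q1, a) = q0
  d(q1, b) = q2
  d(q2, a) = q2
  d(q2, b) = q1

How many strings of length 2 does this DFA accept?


Enumerating all length-2 strings:
  "aa" -> q2 [reject]
  "ab" -> q1 [accept]
  "ba" -> q2 [reject]
  "bb" -> q1 [accept]

2 out of 4


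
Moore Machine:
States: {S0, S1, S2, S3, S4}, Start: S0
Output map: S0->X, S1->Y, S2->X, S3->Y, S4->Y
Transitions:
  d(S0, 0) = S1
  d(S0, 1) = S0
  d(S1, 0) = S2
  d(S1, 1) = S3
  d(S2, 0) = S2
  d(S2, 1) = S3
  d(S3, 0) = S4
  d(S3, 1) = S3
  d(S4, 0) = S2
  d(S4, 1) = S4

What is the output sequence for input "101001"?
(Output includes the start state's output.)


Start: S0 (output X)
  --1--> S0 (output X)
  --0--> S1 (output Y)
  --1--> S3 (output Y)
  --0--> S4 (output Y)
  --0--> S2 (output X)
  --1--> S3 (output Y)

"XXYYYXY"


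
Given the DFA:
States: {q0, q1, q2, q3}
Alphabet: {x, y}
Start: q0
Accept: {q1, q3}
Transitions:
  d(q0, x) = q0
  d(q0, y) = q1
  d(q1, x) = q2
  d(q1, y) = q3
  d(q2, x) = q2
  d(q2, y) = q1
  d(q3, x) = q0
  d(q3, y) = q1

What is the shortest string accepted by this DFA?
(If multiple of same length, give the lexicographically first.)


BFS by string length (lex-first path to each state shown):
  len 0: q0<-""
  len 1: q0<-"x", q1<-"y"
Found accept state at length 1.

"y"


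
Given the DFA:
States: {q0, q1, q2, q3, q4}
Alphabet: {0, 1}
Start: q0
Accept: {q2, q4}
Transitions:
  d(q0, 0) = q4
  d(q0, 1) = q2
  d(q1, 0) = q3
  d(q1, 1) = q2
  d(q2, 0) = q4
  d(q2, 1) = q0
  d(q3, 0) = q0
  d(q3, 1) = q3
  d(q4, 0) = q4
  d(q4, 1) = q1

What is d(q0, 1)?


Looking up transition d(q0, 1)

q2


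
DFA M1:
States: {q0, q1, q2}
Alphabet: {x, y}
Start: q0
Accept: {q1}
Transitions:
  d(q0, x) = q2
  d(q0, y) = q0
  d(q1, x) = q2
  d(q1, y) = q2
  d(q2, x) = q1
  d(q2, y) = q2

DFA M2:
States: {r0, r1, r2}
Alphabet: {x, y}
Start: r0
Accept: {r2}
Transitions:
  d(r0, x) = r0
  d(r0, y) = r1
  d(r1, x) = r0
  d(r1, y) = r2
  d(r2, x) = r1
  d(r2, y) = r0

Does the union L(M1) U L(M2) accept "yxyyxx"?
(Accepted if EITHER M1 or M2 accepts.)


M1: final=q2 accepted=False
M2: final=r0 accepted=False

No, union rejects (neither accepts)


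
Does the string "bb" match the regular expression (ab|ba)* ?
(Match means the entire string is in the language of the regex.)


|string| = 2; first = 'b'; last = 'b'

No, "bb" does not match (ab|ba)*


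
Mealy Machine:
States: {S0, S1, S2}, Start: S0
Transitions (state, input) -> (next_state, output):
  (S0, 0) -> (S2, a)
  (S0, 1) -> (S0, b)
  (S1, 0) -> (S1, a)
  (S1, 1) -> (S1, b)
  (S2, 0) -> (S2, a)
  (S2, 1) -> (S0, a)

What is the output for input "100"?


Step-by-step:
  (S0, 1) -> (S0, b)
  (S0, 0) -> (S2, a)
  (S2, 0) -> (S2, a)

"baa"


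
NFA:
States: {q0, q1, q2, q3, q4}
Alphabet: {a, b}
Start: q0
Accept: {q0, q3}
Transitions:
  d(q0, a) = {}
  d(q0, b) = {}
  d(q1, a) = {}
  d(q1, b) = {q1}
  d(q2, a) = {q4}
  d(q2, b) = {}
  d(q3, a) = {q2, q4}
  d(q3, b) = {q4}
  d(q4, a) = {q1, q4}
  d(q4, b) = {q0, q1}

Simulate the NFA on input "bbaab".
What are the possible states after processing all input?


Start: {q0}
  --b--> {}
  --b--> {}
  --a--> {}
  --a--> {}
  --b--> {}

{} (empty set, no valid transitions)


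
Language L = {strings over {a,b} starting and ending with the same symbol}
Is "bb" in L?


first = 'b', last = 'b'

Yes, "bb" is in L


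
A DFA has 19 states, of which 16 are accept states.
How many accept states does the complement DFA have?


Complement swaps accept and non-accept states.
19 - 16 = 3

3


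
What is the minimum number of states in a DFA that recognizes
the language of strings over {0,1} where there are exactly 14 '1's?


States: count = 0, 1, ..., 14 (that's 15 states), plus a dead state for count > 14.
Total: 15 + 1 = 16. Accept = count-14 state.

16


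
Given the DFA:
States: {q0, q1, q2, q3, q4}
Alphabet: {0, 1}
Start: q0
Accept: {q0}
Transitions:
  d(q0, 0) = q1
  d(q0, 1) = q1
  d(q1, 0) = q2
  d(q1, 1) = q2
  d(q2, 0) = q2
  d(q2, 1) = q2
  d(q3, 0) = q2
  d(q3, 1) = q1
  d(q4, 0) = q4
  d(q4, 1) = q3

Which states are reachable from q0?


BFS from q0:
  layer 0: {q0}
  layer 1: {q1}
  layer 2: {q2}

{q0, q1, q2}


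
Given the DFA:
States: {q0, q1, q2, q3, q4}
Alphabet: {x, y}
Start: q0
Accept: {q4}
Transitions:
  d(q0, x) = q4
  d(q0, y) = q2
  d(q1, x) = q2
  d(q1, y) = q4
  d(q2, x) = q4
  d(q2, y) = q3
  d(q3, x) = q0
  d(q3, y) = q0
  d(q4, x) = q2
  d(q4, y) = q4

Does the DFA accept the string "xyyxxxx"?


Trace: q0 -> q4 -> q4 -> q4 -> q2 -> q4 -> q2 -> q4
Final state: q4
Accept states: {q4}

Yes, accepted (final state q4 is an accept state)


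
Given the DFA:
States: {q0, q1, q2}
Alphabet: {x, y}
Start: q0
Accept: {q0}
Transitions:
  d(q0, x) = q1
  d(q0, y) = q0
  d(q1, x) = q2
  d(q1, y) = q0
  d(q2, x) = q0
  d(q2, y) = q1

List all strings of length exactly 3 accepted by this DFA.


All strings of length 3: 8 total
Accepted: 4

"xxx", "xyy", "yxy", "yyy"


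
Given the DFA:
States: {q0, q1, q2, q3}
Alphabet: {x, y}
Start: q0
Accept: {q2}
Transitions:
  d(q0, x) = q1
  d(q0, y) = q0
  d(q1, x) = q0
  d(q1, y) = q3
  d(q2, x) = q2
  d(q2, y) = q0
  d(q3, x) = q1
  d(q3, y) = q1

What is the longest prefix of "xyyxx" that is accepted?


Run the DFA, marking each prefix where the state is accepting:
  "" -> q0 [reject]
  "x" -> q1 [reject]
  "xy" -> q3 [reject]
  "xyy" -> q1 [reject]
  "xyyx" -> q0 [reject]
  "xyyxx" -> q1 [reject]

No prefix is accepted


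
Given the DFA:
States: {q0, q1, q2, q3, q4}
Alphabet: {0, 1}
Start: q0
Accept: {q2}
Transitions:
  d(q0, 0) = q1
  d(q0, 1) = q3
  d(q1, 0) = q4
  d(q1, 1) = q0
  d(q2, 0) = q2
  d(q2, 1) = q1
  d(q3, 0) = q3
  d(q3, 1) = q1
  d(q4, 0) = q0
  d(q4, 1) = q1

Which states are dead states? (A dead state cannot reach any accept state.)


Forward reachability from each state:
  q0 -> reaches {q0, q1, q3, q4}, no accept state (dead)
  q1 -> reaches {q0, q1, q3, q4}, no accept state (dead)
  q2 -> reaches accept state q2 (live)
  q3 -> reaches {q0, q1, q3, q4}, no accept state (dead)
  q4 -> reaches {q0, q1, q3, q4}, no accept state (dead)

{q0, q1, q3, q4}


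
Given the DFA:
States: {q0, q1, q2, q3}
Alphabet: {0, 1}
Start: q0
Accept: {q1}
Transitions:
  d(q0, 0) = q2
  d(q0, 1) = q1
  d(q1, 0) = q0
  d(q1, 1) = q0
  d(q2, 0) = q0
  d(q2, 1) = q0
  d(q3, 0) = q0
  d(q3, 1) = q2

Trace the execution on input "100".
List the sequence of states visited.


Input: 100
d(q0, 1) = q1
d(q1, 0) = q0
d(q0, 0) = q2


q0 -> q1 -> q0 -> q2


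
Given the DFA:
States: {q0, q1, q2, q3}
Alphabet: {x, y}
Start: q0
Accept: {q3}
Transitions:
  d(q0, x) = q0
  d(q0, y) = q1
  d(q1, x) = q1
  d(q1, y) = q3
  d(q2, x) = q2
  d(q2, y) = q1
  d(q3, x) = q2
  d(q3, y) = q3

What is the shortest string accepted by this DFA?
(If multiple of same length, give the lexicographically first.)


BFS by string length (lex-first path to each state shown):
  len 0: q0<-""
  len 1: q0<-"x", q1<-"y"
  len 2: q0<-"xx", q1<-"xy", q3<-"yy"
Found accept state at length 2.

"yy"


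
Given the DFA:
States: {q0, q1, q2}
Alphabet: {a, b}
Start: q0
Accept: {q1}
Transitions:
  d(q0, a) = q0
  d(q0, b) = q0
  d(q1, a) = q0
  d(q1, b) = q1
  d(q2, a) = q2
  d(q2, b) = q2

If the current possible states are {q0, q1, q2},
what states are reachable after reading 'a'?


Apply transition on 'a' from each current state:
  d(q0, a) = q0
  d(q1, a) = q0
  d(q2, a) = q2

{q0, q2}


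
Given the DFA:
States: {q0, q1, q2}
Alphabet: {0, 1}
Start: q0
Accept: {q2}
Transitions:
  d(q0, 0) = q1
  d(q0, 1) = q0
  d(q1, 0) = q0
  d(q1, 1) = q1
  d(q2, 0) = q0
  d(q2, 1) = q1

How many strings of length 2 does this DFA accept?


Enumerating all length-2 strings:
  "00" -> q0 [reject]
  "01" -> q1 [reject]
  "10" -> q1 [reject]
  "11" -> q0 [reject]

0 out of 4


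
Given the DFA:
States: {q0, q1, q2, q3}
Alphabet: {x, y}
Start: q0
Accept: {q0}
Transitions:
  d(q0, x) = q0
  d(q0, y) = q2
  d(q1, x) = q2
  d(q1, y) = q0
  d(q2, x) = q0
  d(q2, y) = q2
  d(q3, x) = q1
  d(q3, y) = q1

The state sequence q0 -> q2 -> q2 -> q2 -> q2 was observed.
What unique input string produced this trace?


Trace back each transition to find the symbol:
  q0 --[y]--> q2
  q2 --[y]--> q2
  q2 --[y]--> q2
  q2 --[y]--> q2

"yyyy"


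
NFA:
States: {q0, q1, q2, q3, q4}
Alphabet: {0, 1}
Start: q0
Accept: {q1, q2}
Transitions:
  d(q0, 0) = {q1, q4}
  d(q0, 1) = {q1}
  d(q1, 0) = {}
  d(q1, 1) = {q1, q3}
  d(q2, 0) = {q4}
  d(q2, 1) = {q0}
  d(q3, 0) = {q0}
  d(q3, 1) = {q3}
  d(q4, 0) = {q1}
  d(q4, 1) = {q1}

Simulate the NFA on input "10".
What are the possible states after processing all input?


Start: {q0}
  --1--> {q1}
  --0--> {}

{} (empty set, no valid transitions)


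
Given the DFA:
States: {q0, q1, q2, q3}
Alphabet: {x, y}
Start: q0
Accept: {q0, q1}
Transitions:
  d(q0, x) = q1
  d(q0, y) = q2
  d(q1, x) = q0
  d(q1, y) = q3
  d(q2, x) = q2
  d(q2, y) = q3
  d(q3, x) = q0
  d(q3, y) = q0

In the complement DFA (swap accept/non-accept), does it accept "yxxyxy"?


Trace: q0 -> q2 -> q2 -> q2 -> q3 -> q0 -> q2
Final: q2
Original accept: {q0, q1}
Complement: q2 is not in original accept

Yes, complement accepts (original rejects)


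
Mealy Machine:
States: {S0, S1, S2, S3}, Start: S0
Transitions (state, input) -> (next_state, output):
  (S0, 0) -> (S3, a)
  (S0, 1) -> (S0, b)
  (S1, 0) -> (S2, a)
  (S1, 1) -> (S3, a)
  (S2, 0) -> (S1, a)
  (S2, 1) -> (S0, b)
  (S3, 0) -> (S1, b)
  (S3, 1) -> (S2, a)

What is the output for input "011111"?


Step-by-step:
  (S0, 0) -> (S3, a)
  (S3, 1) -> (S2, a)
  (S2, 1) -> (S0, b)
  (S0, 1) -> (S0, b)
  (S0, 1) -> (S0, b)
  (S0, 1) -> (S0, b)

"aabbbb"


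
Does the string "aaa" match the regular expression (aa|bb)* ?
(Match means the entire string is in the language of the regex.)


|string| = 3; first = 'a'; last = 'a'

No, "aaa" does not match (aa|bb)*


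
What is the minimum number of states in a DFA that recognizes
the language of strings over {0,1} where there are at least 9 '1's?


States: count = 0, 1, ..., 8, and a final '>= 9' state.
Total: 9 + 1 = 10. Accept = '>= 9' state.

10


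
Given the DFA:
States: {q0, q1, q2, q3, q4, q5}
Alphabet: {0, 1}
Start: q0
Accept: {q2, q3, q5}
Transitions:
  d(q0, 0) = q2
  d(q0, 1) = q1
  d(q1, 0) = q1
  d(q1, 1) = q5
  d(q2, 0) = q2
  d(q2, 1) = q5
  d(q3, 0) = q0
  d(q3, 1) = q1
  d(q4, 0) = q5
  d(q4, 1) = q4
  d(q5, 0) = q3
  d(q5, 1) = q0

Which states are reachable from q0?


BFS from q0:
  layer 0: {q0}
  layer 1: {q1, q2}
  layer 2: {q5}
  layer 3: {q3}

{q0, q1, q2, q3, q5}


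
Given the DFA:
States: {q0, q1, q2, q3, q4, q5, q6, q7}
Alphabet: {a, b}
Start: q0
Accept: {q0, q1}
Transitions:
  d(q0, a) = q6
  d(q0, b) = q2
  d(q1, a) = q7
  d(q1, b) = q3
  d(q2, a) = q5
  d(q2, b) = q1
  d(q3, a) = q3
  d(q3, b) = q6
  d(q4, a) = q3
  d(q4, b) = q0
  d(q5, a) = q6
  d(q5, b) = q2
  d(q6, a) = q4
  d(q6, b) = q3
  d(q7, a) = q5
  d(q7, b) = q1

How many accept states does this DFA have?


Accept states listed: {q0, q1}
Counting: q0(1) q1(2)

2


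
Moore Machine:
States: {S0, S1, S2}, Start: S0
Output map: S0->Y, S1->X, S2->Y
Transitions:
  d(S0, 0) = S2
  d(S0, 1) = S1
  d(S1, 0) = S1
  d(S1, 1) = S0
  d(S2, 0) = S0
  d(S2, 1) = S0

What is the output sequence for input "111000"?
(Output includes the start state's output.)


Start: S0 (output Y)
  --1--> S1 (output X)
  --1--> S0 (output Y)
  --1--> S1 (output X)
  --0--> S1 (output X)
  --0--> S1 (output X)
  --0--> S1 (output X)

"YXYXXXX"


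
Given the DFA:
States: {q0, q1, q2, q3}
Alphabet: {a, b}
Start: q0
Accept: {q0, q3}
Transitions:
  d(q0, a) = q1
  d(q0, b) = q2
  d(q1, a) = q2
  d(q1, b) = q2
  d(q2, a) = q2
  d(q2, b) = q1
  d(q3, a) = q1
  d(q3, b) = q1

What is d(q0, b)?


Looking up transition d(q0, b)

q2


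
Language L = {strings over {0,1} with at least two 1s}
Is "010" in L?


count('1') = 1

No, "010" is not in L


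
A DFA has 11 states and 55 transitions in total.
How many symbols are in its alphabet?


Each state has exactly one transition per symbol.
|alphabet| = transitions / states = 55 / 11 = 5

5


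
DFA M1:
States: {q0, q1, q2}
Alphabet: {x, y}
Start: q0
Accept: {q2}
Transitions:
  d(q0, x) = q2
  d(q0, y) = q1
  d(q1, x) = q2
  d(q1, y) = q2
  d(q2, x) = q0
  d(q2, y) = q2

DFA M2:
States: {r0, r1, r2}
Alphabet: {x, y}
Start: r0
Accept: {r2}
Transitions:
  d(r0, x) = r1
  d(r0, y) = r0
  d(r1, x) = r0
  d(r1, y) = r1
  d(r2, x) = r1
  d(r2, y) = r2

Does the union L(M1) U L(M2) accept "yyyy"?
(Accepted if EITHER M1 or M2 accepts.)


M1: final=q2 accepted=True
M2: final=r0 accepted=False

Yes, union accepts


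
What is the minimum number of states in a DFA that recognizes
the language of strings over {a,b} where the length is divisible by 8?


States track (length) mod 8.
Need 8 states: one per remainder 0..7; accept = remainder 0.

8


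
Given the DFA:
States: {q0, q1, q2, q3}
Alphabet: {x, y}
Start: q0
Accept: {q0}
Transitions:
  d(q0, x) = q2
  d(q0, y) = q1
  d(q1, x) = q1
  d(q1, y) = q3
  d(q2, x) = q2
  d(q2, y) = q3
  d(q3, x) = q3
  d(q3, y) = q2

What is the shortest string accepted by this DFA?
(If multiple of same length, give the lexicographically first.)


BFS by string length (lex-first path to each state shown):
  len 0: q0<-""
Found accept state at length 0.

"" (empty string)


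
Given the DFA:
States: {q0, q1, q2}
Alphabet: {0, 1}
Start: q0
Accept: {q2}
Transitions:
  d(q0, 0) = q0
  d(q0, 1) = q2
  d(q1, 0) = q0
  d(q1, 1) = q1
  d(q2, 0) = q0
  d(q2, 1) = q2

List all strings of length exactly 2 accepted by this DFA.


All strings of length 2: 4 total
Accepted: 2

"01", "11"


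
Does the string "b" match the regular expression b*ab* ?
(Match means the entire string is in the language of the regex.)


|string| = 1; first = 'b'; last = 'b'

No, "b" does not match b*ab*


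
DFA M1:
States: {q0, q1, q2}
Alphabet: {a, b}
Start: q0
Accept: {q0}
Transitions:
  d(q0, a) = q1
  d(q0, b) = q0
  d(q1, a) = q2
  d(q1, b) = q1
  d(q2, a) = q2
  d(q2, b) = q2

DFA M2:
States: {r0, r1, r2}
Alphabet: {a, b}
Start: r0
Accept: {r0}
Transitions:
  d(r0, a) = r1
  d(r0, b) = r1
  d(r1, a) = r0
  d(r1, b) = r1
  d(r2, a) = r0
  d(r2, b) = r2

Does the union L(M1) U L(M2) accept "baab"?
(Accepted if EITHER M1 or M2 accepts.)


M1: final=q2 accepted=False
M2: final=r1 accepted=False

No, union rejects (neither accepts)


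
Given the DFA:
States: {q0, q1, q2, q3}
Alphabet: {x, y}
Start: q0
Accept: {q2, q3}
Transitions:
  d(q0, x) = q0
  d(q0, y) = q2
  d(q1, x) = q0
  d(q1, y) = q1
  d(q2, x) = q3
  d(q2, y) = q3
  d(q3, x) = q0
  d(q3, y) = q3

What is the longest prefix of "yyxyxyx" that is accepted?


Run the DFA, marking each prefix where the state is accepting:
  "" -> q0 [reject]
  "y" -> q2 [accept]
  "yy" -> q3 [accept]
  "yyx" -> q0 [reject]
  "yyxy" -> q2 [accept]
  "yyxyx" -> q3 [accept]
  "yyxyxy" -> q3 [accept]
  "yyxyxyx" -> q0 [reject]

"yyxyxy"


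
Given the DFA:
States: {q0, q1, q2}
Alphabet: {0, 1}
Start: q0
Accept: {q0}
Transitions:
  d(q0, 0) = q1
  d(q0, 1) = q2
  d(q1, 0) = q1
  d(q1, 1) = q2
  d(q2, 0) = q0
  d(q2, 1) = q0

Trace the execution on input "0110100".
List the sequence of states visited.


Input: 0110100
d(q0, 0) = q1
d(q1, 1) = q2
d(q2, 1) = q0
d(q0, 0) = q1
d(q1, 1) = q2
d(q2, 0) = q0
d(q0, 0) = q1


q0 -> q1 -> q2 -> q0 -> q1 -> q2 -> q0 -> q1


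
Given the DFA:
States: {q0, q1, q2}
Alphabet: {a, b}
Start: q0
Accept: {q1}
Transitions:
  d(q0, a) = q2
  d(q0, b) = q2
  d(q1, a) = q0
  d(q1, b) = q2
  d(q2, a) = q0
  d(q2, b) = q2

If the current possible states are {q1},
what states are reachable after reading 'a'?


Apply transition on 'a' from each current state:
  d(q1, a) = q0

{q0}


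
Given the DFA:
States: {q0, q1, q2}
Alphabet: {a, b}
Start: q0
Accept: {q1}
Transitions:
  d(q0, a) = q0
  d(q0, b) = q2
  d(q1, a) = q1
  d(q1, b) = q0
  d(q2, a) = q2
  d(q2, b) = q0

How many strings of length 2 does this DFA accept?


Enumerating all length-2 strings:
  "aa" -> q0 [reject]
  "ab" -> q2 [reject]
  "ba" -> q2 [reject]
  "bb" -> q0 [reject]

0 out of 4


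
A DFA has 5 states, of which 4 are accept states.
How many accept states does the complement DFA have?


Complement swaps accept and non-accept states.
5 - 4 = 1

1


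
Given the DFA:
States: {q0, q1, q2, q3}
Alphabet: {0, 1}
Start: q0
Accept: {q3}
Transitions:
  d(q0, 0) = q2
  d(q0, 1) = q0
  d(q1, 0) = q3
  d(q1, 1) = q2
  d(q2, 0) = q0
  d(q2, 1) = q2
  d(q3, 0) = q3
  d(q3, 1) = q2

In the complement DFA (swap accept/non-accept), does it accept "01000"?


Trace: q0 -> q2 -> q2 -> q0 -> q2 -> q0
Final: q0
Original accept: {q3}
Complement: q0 is not in original accept

Yes, complement accepts (original rejects)


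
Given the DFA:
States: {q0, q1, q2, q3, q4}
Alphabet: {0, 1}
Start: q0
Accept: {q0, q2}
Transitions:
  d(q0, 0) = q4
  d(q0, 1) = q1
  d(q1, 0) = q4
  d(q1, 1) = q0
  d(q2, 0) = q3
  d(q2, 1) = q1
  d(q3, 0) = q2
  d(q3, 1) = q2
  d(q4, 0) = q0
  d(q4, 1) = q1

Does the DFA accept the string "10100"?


Trace: q0 -> q1 -> q4 -> q1 -> q4 -> q0
Final state: q0
Accept states: {q0, q2}

Yes, accepted (final state q0 is an accept state)


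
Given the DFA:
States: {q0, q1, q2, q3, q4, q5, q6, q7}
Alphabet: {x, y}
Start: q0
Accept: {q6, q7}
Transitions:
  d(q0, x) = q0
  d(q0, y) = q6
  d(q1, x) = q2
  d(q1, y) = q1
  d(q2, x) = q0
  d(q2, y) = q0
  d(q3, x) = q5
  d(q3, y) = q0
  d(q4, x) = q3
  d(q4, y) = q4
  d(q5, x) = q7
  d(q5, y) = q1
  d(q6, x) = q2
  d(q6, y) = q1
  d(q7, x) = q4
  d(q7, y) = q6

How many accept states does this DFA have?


Accept states listed: {q6, q7}
Counting: q6(1) q7(2)

2


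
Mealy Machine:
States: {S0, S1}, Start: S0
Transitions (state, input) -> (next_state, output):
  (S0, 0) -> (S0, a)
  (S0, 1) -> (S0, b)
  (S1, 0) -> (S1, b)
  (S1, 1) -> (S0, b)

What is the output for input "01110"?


Step-by-step:
  (S0, 0) -> (S0, a)
  (S0, 1) -> (S0, b)
  (S0, 1) -> (S0, b)
  (S0, 1) -> (S0, b)
  (S0, 0) -> (S0, a)

"abbba"


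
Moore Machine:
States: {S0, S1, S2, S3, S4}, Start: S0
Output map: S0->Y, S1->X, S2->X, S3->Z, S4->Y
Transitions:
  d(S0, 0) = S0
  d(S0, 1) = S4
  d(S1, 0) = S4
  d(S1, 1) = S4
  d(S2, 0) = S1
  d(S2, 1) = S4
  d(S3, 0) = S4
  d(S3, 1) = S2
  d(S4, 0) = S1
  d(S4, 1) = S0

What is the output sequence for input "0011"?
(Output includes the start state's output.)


Start: S0 (output Y)
  --0--> S0 (output Y)
  --0--> S0 (output Y)
  --1--> S4 (output Y)
  --1--> S0 (output Y)

"YYYYY"


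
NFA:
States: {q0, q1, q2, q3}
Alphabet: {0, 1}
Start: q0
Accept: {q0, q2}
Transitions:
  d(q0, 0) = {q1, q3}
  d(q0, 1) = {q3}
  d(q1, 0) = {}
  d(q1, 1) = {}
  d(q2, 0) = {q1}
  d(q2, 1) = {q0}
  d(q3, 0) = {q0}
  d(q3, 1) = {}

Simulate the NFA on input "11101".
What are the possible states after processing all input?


Start: {q0}
  --1--> {q3}
  --1--> {}
  --1--> {}
  --0--> {}
  --1--> {}

{} (empty set, no valid transitions)


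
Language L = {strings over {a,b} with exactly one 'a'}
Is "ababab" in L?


count('a') = 3

No, "ababab" is not in L


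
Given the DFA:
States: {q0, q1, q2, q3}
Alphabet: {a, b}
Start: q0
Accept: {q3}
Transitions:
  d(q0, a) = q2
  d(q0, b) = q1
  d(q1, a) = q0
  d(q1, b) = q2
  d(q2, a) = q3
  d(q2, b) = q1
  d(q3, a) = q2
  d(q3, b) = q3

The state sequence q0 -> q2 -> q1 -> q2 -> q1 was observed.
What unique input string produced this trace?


Trace back each transition to find the symbol:
  q0 --[a]--> q2
  q2 --[b]--> q1
  q1 --[b]--> q2
  q2 --[b]--> q1

"abbb"


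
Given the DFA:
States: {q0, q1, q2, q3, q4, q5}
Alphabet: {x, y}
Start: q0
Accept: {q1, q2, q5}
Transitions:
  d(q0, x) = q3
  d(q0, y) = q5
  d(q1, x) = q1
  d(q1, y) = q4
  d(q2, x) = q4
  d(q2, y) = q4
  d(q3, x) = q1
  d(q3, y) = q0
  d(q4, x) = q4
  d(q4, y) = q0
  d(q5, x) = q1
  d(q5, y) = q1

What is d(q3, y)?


Looking up transition d(q3, y)

q0


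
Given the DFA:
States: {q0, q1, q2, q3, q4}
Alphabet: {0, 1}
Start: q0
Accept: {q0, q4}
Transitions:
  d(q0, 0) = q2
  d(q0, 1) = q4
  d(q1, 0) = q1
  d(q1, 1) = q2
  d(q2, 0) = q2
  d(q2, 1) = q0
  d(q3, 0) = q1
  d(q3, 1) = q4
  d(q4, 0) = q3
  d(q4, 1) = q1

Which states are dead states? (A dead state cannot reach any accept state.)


Forward reachability from each state:
  q0 -> reaches accept state q0 (live)
  q1 -> reaches accept state q0 (live)
  q2 -> reaches accept state q0 (live)
  q3 -> reaches accept state q0 (live)
  q4 -> reaches accept state q0 (live)

None (all states can reach an accept state)


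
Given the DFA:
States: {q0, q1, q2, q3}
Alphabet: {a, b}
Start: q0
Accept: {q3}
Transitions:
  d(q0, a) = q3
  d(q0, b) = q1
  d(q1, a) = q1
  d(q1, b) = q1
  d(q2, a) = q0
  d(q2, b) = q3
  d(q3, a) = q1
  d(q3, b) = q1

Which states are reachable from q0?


BFS from q0:
  layer 0: {q0}
  layer 1: {q1, q3}

{q0, q1, q3}


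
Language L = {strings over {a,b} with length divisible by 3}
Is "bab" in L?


length = 3; 3 mod 3 = 0

Yes, "bab" is in L


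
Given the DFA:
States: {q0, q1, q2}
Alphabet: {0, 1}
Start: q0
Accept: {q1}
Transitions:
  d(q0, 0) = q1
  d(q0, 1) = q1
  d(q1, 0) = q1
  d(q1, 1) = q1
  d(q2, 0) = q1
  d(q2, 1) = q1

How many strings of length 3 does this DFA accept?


Enumerating all length-3 strings:
  "000" -> q1 [accept]
  "001" -> q1 [accept]
  "010" -> q1 [accept]
  "011" -> q1 [accept]
  "100" -> q1 [accept]
  "101" -> q1 [accept]
  "110" -> q1 [accept]
  "111" -> q1 [accept]

8 out of 8


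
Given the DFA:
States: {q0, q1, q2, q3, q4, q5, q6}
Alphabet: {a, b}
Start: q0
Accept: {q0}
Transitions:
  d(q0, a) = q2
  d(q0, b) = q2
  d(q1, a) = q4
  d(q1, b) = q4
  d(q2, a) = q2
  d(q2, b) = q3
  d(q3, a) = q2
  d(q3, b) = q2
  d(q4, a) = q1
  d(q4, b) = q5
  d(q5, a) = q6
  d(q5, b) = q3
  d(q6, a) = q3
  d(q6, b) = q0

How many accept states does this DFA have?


Accept states listed: {q0}
Counting: q0(1)

1


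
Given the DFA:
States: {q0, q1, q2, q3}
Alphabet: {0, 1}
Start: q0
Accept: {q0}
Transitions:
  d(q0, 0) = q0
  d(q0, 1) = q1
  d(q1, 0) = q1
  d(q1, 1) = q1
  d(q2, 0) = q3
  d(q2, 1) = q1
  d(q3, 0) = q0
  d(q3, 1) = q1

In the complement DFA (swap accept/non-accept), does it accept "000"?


Trace: q0 -> q0 -> q0 -> q0
Final: q0
Original accept: {q0}
Complement: q0 is in original accept

No, complement rejects (original accepts)


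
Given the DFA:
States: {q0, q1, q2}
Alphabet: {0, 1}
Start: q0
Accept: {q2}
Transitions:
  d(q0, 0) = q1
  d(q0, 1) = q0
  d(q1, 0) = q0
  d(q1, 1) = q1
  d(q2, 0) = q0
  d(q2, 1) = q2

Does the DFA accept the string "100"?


Trace: q0 -> q0 -> q1 -> q0
Final state: q0
Accept states: {q2}

No, rejected (final state q0 is not an accept state)


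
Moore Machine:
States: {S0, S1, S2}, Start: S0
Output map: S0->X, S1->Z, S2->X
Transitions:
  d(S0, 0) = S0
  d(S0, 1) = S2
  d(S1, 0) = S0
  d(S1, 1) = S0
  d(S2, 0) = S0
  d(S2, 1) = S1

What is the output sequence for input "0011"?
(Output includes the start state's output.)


Start: S0 (output X)
  --0--> S0 (output X)
  --0--> S0 (output X)
  --1--> S2 (output X)
  --1--> S1 (output Z)

"XXXXZ"


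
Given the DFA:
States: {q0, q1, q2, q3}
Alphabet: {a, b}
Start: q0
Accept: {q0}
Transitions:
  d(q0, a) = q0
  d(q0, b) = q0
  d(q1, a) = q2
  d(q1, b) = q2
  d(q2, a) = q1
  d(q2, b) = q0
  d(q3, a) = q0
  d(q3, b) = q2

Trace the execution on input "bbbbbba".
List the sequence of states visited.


Input: bbbbbba
d(q0, b) = q0
d(q0, b) = q0
d(q0, b) = q0
d(q0, b) = q0
d(q0, b) = q0
d(q0, b) = q0
d(q0, a) = q0


q0 -> q0 -> q0 -> q0 -> q0 -> q0 -> q0 -> q0


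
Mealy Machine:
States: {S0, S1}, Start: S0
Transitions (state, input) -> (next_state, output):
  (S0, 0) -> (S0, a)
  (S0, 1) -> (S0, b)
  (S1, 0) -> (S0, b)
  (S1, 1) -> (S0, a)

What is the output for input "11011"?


Step-by-step:
  (S0, 1) -> (S0, b)
  (S0, 1) -> (S0, b)
  (S0, 0) -> (S0, a)
  (S0, 1) -> (S0, b)
  (S0, 1) -> (S0, b)

"bbabb"


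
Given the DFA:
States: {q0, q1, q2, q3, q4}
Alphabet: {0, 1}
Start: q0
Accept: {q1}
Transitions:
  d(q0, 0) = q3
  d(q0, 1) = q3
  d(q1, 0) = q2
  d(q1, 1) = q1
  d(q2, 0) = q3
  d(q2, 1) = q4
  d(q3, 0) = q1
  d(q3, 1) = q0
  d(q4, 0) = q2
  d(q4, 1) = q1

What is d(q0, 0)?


Looking up transition d(q0, 0)

q3


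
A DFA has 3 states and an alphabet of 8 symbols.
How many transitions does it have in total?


Each state has exactly one transition per symbol.
3 * 8 = 24

24


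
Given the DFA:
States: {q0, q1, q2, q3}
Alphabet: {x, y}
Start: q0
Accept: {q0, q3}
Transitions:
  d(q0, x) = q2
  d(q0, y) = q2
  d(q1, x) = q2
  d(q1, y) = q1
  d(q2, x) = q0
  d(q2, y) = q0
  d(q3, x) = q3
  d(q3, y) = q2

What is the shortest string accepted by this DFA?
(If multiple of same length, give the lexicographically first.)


BFS by string length (lex-first path to each state shown):
  len 0: q0<-""
Found accept state at length 0.

"" (empty string)


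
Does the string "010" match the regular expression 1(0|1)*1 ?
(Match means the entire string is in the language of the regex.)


|string| = 3; first = '0'; last = '0'

No, "010" does not match 1(0|1)*1


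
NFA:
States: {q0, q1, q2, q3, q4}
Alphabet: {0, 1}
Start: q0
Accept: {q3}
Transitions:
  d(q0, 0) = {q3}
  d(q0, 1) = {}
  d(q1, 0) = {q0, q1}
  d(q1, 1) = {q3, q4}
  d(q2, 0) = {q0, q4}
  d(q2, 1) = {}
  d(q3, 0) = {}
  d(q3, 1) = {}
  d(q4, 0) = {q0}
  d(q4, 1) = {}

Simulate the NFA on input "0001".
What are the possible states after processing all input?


Start: {q0}
  --0--> {q3}
  --0--> {}
  --0--> {}
  --1--> {}

{} (empty set, no valid transitions)


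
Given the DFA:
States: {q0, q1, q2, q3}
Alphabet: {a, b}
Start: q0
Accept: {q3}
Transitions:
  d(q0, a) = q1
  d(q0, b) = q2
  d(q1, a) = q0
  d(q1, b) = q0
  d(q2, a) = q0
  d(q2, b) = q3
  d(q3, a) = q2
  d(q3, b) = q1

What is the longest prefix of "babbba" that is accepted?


Run the DFA, marking each prefix where the state is accepting:
  "" -> q0 [reject]
  "b" -> q2 [reject]
  "ba" -> q0 [reject]
  "bab" -> q2 [reject]
  "babb" -> q3 [accept]
  "babbb" -> q1 [reject]
  "babbba" -> q0 [reject]

"babb"


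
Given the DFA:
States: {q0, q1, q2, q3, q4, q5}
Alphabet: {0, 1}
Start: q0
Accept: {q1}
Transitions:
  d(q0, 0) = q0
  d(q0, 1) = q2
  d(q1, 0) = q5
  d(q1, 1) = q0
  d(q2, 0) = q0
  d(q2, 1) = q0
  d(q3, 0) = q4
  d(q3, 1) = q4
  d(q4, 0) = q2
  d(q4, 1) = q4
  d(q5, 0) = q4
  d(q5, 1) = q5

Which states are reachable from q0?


BFS from q0:
  layer 0: {q0}
  layer 1: {q2}

{q0, q2}


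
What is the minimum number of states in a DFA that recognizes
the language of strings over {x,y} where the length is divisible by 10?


States track (length) mod 10.
Need 10 states: one per remainder 0..9; accept = remainder 0.

10


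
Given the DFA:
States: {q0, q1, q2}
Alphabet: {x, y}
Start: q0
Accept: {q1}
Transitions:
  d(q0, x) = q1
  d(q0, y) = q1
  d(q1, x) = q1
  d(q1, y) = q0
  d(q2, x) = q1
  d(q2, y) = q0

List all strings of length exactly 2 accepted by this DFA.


All strings of length 2: 4 total
Accepted: 2

"xx", "yx"


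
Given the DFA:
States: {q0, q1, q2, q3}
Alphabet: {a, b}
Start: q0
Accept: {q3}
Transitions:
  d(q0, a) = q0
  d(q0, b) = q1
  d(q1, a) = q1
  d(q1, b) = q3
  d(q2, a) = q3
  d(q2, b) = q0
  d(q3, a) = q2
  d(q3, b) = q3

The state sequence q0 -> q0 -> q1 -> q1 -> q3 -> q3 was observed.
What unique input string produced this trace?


Trace back each transition to find the symbol:
  q0 --[a]--> q0
  q0 --[b]--> q1
  q1 --[a]--> q1
  q1 --[b]--> q3
  q3 --[b]--> q3

"ababb"


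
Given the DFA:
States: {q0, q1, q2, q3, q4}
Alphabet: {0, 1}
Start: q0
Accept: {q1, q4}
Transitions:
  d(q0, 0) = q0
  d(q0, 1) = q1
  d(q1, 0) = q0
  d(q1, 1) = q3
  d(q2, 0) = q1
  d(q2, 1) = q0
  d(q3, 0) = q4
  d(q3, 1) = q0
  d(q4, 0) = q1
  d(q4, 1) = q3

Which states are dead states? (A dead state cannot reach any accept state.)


Forward reachability from each state:
  q0 -> reaches accept state q1 (live)
  q1 -> reaches accept state q1 (live)
  q2 -> reaches accept state q1 (live)
  q3 -> reaches accept state q1 (live)
  q4 -> reaches accept state q1 (live)

None (all states can reach an accept state)


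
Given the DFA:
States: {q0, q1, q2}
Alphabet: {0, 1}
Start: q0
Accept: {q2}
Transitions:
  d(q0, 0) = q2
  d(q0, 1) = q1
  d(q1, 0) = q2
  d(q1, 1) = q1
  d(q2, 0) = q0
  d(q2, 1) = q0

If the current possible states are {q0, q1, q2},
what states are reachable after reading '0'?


Apply transition on '0' from each current state:
  d(q0, 0) = q2
  d(q1, 0) = q2
  d(q2, 0) = q0

{q0, q2}


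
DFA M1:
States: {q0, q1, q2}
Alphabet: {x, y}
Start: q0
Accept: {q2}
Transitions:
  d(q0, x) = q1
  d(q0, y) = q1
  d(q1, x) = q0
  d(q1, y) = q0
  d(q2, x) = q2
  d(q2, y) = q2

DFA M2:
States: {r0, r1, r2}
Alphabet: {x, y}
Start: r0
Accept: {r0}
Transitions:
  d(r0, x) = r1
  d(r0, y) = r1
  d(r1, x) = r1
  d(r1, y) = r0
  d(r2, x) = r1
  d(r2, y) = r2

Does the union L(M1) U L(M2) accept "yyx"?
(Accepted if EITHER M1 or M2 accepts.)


M1: final=q1 accepted=False
M2: final=r1 accepted=False

No, union rejects (neither accepts)


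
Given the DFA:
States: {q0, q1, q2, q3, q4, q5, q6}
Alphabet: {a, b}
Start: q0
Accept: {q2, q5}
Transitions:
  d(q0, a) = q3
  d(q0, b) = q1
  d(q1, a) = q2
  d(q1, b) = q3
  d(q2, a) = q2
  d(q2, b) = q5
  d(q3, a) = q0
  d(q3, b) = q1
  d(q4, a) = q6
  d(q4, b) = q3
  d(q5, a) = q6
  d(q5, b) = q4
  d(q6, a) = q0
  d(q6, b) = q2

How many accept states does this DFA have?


Accept states listed: {q2, q5}
Counting: q2(1) q5(2)

2


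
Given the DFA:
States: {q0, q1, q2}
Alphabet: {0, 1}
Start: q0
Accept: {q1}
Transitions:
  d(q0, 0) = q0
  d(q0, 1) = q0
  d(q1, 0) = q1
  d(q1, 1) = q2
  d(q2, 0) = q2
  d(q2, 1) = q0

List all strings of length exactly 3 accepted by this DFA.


All strings of length 3: 8 total
Accepted: 0

None


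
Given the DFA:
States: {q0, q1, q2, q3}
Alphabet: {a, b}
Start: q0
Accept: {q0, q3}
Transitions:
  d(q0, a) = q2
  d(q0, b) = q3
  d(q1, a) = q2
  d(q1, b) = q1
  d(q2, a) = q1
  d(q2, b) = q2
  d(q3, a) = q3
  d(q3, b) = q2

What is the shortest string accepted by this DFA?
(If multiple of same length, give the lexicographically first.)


BFS by string length (lex-first path to each state shown):
  len 0: q0<-""
Found accept state at length 0.

"" (empty string)


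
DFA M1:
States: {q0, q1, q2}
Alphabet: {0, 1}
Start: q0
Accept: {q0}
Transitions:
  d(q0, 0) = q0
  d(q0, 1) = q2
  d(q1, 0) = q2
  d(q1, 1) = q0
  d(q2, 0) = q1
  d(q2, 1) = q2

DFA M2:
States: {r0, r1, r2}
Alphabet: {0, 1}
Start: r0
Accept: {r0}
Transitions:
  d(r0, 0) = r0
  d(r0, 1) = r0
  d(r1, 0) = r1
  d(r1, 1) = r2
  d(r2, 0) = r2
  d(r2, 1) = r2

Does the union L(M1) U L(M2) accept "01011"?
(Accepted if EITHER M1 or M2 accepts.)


M1: final=q2 accepted=False
M2: final=r0 accepted=True

Yes, union accepts


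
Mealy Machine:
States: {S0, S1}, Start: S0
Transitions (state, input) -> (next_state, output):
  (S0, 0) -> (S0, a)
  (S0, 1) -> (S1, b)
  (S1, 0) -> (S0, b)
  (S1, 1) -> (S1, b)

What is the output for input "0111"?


Step-by-step:
  (S0, 0) -> (S0, a)
  (S0, 1) -> (S1, b)
  (S1, 1) -> (S1, b)
  (S1, 1) -> (S1, b)

"abbb"


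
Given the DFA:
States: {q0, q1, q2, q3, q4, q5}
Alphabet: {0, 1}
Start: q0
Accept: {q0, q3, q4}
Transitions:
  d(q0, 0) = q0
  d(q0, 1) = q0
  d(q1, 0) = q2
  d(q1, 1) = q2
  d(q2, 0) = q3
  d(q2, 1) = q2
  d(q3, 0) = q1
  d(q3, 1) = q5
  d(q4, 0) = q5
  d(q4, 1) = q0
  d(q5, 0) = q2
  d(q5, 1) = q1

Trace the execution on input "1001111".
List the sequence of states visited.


Input: 1001111
d(q0, 1) = q0
d(q0, 0) = q0
d(q0, 0) = q0
d(q0, 1) = q0
d(q0, 1) = q0
d(q0, 1) = q0
d(q0, 1) = q0


q0 -> q0 -> q0 -> q0 -> q0 -> q0 -> q0 -> q0


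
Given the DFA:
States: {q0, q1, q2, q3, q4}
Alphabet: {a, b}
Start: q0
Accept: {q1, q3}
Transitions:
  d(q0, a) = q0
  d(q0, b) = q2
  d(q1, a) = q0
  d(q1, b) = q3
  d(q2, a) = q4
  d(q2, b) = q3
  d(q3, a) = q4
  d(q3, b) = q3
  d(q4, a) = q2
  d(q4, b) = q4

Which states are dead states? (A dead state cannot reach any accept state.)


Forward reachability from each state:
  q0 -> reaches accept state q3 (live)
  q1 -> reaches accept state q1 (live)
  q2 -> reaches accept state q3 (live)
  q3 -> reaches accept state q3 (live)
  q4 -> reaches accept state q3 (live)

None (all states can reach an accept state)


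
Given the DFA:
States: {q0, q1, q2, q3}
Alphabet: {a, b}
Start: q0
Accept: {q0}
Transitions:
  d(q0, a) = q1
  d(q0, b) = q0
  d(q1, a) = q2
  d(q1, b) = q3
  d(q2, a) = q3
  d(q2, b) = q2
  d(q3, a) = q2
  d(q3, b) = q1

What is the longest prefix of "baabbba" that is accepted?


Run the DFA, marking each prefix where the state is accepting:
  "" -> q0 [accept]
  "b" -> q0 [accept]
  "ba" -> q1 [reject]
  "baa" -> q2 [reject]
  "baab" -> q2 [reject]
  "baabb" -> q2 [reject]
  "baabbb" -> q2 [reject]
  "baabbba" -> q3 [reject]

"b"


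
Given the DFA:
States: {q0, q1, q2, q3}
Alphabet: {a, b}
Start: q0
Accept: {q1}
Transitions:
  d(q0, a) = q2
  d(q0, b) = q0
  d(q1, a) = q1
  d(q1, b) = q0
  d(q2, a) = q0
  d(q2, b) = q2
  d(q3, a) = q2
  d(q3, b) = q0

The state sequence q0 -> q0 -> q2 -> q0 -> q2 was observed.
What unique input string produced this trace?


Trace back each transition to find the symbol:
  q0 --[b]--> q0
  q0 --[a]--> q2
  q2 --[a]--> q0
  q0 --[a]--> q2

"baaa"


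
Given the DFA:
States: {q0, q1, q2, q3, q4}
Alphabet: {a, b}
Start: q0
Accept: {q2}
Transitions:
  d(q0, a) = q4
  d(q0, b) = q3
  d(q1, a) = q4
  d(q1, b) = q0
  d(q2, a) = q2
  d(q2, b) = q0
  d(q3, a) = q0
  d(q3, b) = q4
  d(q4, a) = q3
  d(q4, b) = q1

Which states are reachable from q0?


BFS from q0:
  layer 0: {q0}
  layer 1: {q3, q4}
  layer 2: {q1}

{q0, q1, q3, q4}


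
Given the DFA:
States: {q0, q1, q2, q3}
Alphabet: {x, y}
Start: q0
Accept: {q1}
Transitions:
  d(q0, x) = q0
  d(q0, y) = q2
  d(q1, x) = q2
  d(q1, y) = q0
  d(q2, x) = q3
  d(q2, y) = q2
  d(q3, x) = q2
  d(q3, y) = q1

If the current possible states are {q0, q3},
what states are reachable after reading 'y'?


Apply transition on 'y' from each current state:
  d(q0, y) = q2
  d(q3, y) = q1

{q1, q2}


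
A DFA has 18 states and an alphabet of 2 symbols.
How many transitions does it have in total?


Each state has exactly one transition per symbol.
18 * 2 = 36

36


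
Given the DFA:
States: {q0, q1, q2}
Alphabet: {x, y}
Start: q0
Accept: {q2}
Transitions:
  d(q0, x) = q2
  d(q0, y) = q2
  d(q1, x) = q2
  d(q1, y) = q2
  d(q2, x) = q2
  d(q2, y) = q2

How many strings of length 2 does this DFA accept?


Enumerating all length-2 strings:
  "xx" -> q2 [accept]
  "xy" -> q2 [accept]
  "yx" -> q2 [accept]
  "yy" -> q2 [accept]

4 out of 4


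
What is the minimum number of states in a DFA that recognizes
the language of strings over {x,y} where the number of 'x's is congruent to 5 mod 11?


States track (count of 'x') mod 11.
Need 11 states: one per remainder 0..10; accept = remainder 5.

11


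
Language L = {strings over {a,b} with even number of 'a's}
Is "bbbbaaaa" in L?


count('a') = 4; 4 mod 2 = 0

Yes, "bbbbaaaa" is in L


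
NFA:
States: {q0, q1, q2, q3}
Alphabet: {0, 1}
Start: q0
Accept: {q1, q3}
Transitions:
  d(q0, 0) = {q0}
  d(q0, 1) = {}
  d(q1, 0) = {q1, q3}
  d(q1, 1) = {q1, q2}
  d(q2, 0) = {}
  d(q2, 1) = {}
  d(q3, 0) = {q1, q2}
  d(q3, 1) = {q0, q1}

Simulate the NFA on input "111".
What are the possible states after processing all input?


Start: {q0}
  --1--> {}
  --1--> {}
  --1--> {}

{} (empty set, no valid transitions)


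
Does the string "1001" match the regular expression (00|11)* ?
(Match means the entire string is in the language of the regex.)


|string| = 4; first = '1'; last = '1'

No, "1001" does not match (00|11)*


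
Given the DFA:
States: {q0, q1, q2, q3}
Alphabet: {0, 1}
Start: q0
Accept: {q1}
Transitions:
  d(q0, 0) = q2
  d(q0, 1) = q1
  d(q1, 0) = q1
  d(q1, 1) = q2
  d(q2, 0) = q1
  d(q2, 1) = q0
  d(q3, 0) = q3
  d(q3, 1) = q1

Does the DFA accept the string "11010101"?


Trace: q0 -> q1 -> q2 -> q1 -> q2 -> q1 -> q2 -> q1 -> q2
Final state: q2
Accept states: {q1}

No, rejected (final state q2 is not an accept state)


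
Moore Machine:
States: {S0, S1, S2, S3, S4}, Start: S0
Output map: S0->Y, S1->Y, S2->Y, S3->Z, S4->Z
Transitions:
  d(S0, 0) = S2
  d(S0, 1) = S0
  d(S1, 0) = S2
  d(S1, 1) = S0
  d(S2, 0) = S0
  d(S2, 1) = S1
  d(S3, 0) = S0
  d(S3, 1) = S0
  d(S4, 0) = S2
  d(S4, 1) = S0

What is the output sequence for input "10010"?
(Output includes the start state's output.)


Start: S0 (output Y)
  --1--> S0 (output Y)
  --0--> S2 (output Y)
  --0--> S0 (output Y)
  --1--> S0 (output Y)
  --0--> S2 (output Y)

"YYYYYY"


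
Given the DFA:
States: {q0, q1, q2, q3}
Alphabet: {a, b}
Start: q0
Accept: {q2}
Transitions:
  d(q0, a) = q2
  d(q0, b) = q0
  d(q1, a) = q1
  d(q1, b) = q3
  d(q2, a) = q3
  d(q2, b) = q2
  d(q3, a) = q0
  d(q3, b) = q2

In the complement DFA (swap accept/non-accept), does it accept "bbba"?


Trace: q0 -> q0 -> q0 -> q0 -> q2
Final: q2
Original accept: {q2}
Complement: q2 is in original accept

No, complement rejects (original accepts)


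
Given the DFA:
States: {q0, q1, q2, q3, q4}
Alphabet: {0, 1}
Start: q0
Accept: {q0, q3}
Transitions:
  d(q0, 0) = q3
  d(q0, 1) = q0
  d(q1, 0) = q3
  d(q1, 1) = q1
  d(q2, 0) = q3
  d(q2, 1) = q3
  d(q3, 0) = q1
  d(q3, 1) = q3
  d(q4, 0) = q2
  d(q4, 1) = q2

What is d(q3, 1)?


Looking up transition d(q3, 1)

q3


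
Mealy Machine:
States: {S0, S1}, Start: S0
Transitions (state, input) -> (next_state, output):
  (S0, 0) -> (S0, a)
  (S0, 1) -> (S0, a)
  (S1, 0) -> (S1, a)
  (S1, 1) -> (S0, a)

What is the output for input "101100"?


Step-by-step:
  (S0, 1) -> (S0, a)
  (S0, 0) -> (S0, a)
  (S0, 1) -> (S0, a)
  (S0, 1) -> (S0, a)
  (S0, 0) -> (S0, a)
  (S0, 0) -> (S0, a)

"aaaaaa"


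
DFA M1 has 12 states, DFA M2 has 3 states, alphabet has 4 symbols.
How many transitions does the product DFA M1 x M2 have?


Product DFA has 12 * 3 = 36 states.
Each has 4 transitions: 36 * 4 = 144

144


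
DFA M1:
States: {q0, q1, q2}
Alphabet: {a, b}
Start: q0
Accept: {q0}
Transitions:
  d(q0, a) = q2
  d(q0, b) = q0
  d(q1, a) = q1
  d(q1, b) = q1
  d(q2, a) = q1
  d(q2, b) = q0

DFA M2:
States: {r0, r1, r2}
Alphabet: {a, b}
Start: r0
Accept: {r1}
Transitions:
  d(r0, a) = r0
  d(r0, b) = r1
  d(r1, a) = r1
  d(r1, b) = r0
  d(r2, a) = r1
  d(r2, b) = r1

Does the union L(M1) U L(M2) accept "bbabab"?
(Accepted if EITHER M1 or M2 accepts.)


M1: final=q0 accepted=True
M2: final=r0 accepted=False

Yes, union accepts


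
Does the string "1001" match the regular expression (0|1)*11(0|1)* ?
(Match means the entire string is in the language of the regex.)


|string| = 4; first = '1'; last = '1'

No, "1001" does not match (0|1)*11(0|1)*


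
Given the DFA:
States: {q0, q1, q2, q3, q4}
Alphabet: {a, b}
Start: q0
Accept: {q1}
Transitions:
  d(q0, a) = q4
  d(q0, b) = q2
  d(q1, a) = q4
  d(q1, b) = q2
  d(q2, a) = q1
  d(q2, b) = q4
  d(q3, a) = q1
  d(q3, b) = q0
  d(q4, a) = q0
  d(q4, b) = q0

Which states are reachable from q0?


BFS from q0:
  layer 0: {q0}
  layer 1: {q2, q4}
  layer 2: {q1}

{q0, q1, q2, q4}
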